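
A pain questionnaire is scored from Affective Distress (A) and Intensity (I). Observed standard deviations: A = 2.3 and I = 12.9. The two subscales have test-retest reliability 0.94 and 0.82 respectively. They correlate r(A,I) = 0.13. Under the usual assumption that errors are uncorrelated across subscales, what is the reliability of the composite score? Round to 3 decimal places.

Var(A+I) = 2.3² + 12.9² + 2·[2.3·12.9·0.13] = 171.7 + 7.7142 = 179.414.
With uncorrelated errors the cross-covariances are all true-score covariance, so they carry over unchanged; only the diagonal terms shrink to ρᵢσᵢ².
True-score variance = [2.3²·0.94 + 12.9²·0.82] + 7.7142 = 141.429 + 7.7142 = 149.143.
Reliability = 149.143 / 179.414 = 0.831.

0.831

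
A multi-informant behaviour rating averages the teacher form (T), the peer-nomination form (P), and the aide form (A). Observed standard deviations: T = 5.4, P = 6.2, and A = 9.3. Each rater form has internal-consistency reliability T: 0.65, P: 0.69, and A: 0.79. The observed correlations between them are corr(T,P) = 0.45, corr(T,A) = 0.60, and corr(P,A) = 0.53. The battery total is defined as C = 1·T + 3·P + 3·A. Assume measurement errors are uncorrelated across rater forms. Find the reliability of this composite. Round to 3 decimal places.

0.858

Var(C) = 5.4² + 3²·6.2² + 3²·9.3² + 2·[3·5.4·6.2·0.45 + 3·5.4·9.3·0.60 + 9·6.2·9.3·0.53] = 1153.53 + 821.264 = 1974.79.
With uncorrelated errors the cross-covariances are all true-score covariance, so they carry over unchanged; only the diagonal terms shrink to ρᵢσᵢ².
True-score variance = [5.4²·0.65 + 3²·6.2²·0.69 + 3²·9.3²·0.79] + 821.264 = 872.61 + 821.264 = 1693.87.
Reliability = 1693.87 / 1974.79 = 0.858.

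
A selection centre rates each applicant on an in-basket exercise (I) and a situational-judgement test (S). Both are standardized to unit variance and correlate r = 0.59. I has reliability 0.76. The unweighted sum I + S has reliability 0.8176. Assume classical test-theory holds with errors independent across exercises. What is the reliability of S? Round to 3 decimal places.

Var(I+S) = 2 + 2·0.59 = 3.180.
True-score variance = ρ_I + ρ_S + 2·0.59, so 0.8176 = (0.76 + ρ_S + 1.18) / 3.180.
ρ_S = 0.8176·3.180 − 0.76 − 1.18 = 0.660.

0.660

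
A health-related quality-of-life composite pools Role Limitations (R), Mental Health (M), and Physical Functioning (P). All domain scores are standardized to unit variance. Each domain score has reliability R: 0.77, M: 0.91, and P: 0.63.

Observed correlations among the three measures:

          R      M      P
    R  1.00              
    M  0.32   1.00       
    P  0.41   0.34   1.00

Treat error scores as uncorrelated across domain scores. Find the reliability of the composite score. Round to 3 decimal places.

0.866

Var(R+M+P) = 3 + 2·[0.32 + 0.41 + 0.34] = 3 + 2.14 = 5.14.
Under uncorrelated errors the observed covariances equal the true-score covariances, so only the own-variance terms attenuate.
True-score variance = [0.77 + 0.91 + 0.63] + 2.14 = 2.31 + 2.14 = 4.45.
Reliability = 4.45 / 5.14 = 0.866.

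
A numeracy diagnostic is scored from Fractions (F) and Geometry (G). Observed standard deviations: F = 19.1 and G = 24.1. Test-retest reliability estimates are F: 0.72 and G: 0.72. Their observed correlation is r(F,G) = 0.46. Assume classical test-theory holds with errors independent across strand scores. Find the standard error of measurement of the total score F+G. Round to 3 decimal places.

Var(total) = 945.62 + 423.485 = 1369.11.
True-score variance = 680.846 + 423.485 = 1104.33, so reliability = 0.8066.
Error variance = 1369.11 − 1104.33 = 264.774; SEM = √264.774 = 16.272.

16.272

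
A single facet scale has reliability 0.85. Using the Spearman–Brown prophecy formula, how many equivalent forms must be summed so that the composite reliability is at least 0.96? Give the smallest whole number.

5

k ≥ ρ*(1−ρ₁)/(ρ₁(1−ρ*)) = 0.96·0.15 / (0.85·0.04) = 4.235.
Smallest integer k = 5.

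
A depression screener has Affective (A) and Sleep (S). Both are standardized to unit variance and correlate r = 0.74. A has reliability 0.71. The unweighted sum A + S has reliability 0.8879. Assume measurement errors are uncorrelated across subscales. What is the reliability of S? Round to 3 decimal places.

Var(A+S) = 2 + 2·0.74 = 3.480.
True-score variance = ρ_A + ρ_S + 2·0.74, so 0.8879 = (0.71 + ρ_S + 1.48) / 3.480.
ρ_S = 0.8879·3.480 − 0.71 − 1.48 = 0.900.

0.900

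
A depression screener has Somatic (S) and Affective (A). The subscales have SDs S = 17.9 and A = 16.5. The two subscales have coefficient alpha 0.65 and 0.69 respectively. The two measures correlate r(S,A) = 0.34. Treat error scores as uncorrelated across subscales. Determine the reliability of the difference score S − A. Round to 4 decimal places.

Var(S−A) = 17.9² + 16.5² − 2·17.9·16.5·0.34 = 592.66 − 200.838 = 391.822.
Because errors are independent across components, Cov(Tᵢ,Tⱼ) = Cov(Xᵢ,Xⱼ); the off-diagonal part of the true-score variance is the same as above.
True-score variance = [17.9²·0.65 + 16.5²·0.69] − 200.838 = 396.119 − 200.838 = 195.281.
Reliability = 195.281 / 391.822 = 0.4984.

0.4984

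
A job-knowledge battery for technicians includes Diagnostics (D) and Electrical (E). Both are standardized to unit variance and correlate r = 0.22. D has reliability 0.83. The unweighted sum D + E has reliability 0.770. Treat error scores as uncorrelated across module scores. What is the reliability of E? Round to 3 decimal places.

Var(D+E) = 2 + 2·0.22 = 2.440.
True-score variance = ρ_D + ρ_E + 2·0.22, so 0.770 = (0.83 + ρ_E + 0.44) / 2.440.
ρ_E = 0.770·2.440 − 0.83 − 0.44 = 0.609.

0.609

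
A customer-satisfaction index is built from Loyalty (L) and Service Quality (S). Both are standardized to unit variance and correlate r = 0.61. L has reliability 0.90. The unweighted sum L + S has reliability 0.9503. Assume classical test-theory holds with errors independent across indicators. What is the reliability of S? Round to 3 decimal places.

0.940

Var(L+S) = 2 + 2·0.61 = 3.220.
True-score variance = ρ_L + ρ_S + 2·0.61, so 0.9503 = (0.90 + ρ_S + 1.22) / 3.220.
ρ_S = 0.9503·3.220 − 0.90 − 1.22 = 0.940.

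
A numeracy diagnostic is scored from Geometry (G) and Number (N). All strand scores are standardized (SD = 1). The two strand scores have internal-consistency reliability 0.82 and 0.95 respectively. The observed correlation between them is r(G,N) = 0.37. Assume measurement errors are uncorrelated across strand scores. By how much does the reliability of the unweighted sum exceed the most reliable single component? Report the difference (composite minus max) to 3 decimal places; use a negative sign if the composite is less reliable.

-0.034

Var(sum) = 2 + 0.74 = 2.74; true-score variance = 1.77 + 0.74 = 2.51; composite reliability = 0.9161.
Max component reliability = 0.9500.
Difference = 0.9161 − 0.9500 = -0.034.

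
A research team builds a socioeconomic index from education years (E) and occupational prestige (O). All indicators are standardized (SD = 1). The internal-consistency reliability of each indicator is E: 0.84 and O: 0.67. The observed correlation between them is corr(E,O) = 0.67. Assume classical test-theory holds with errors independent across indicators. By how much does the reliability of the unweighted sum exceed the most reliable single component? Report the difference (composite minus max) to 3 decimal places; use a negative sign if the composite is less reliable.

Var(sum) = 2 + 1.34 = 3.34; true-score variance = 1.51 + 1.34 = 2.85; composite reliability = 0.8533.
Max component reliability = 0.8400.
Difference = 0.8533 − 0.8400 = 0.013.

0.013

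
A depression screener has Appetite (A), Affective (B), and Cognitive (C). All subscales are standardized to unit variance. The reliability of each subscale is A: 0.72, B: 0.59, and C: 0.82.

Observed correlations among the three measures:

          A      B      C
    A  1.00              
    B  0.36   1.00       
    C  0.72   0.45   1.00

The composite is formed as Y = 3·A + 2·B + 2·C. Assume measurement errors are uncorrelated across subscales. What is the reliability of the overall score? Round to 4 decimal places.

0.8546

Var(Y) = 3² + 2² + 2² + 2·[6·0.36 + 6·0.72 + 4·0.45] = 17 + 16.56 = 33.56.
Because errors are independent across components, Cov(Tᵢ,Tⱼ) = Cov(Xᵢ,Xⱼ); the off-diagonal part of the true-score variance is the same as above.
True-score variance = [3²·0.72 + 2²·0.59 + 2²·0.82] + 16.56 = 12.12 + 16.56 = 28.68.
Reliability = 28.68 / 33.56 = 0.8546.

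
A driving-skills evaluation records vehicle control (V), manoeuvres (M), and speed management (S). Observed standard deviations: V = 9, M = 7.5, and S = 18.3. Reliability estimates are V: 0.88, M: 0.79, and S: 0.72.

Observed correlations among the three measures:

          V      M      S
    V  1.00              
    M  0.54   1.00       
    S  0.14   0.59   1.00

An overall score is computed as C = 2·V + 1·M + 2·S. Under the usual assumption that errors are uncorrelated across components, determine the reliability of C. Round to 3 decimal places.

0.821

Var(C) = 2²·9² + 7.5² + 2²·18.3² + 2·[2·9·7.5·0.54 + 4·9·18.3·0.14 + 2·7.5·18.3·0.59] = 1719.81 + 654.174 = 2373.98.
Because errors are independent across components, Cov(Tᵢ,Tⱼ) = Cov(Xᵢ,Xⱼ); the off-diagonal part of the true-score variance is the same as above.
True-score variance = [2²·9²·0.88 + 7.5²·0.79 + 2²·18.3²·0.72] + 654.174 = 1294.04 + 654.174 = 1948.21.
Reliability = 1948.21 / 2373.98 = 0.821.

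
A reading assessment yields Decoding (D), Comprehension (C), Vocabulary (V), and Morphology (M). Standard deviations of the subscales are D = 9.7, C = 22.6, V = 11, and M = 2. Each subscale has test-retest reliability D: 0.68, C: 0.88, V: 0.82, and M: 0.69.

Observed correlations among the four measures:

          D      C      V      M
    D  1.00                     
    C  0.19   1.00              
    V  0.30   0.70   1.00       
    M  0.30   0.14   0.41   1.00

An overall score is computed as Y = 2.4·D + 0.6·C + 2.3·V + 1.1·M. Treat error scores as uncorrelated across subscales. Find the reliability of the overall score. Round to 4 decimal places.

Var(Y) = 2.4²·9.7² + 0.6²·22.6² + 2.3²·11² + 1.1²·2² + 2·[1.44·9.7·22.6·0.19 + 5.52·9.7·11·0.30 + 2.64·9.7·2·0.30 + 1.38·22.6·11·0.70 + 0.66·22.6·2·0.14 + 2.53·11·2·0.41] = 1370.76 + 1038.37 = 2409.13.
With uncorrelated errors the cross-covariances are all true-score covariance, so they carry over unchanged; only the diagonal terms shrink to ρᵢσᵢ².
True-score variance = [2.4²·9.7²·0.68 + 0.6²·22.6²·0.88 + 2.3²·11²·0.82 + 1.1²·2²·0.69] + 1038.37 = 1058.55 + 1038.37 = 2096.92.
Reliability = 2096.92 / 2409.13 = 0.8704.

0.8704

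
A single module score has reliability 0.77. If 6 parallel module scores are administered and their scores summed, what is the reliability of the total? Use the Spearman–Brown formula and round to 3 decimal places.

0.953

ρ_k = kρ / (1 + (k−1)ρ) = 6·0.77 / (1 + 5·0.77) = 4.620 / 4.850 = 0.953.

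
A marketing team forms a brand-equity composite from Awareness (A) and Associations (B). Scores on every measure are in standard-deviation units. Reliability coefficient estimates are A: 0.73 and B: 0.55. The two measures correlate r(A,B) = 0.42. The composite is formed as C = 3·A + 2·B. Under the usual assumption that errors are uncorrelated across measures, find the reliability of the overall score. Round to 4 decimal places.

Var(C) = 3² + 2² + 2·[6·0.42] = 13 + 5.04 = 18.04.
Because errors are independent across components, Cov(Tᵢ,Tⱼ) = Cov(Xᵢ,Xⱼ); the off-diagonal part of the true-score variance is the same as above.
True-score variance = [3²·0.73 + 2²·0.55] + 5.04 = 8.77 + 5.04 = 13.81.
Reliability = 13.81 / 18.04 = 0.7655.

0.7655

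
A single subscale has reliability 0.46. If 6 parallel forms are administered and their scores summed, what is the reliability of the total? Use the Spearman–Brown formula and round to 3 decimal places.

ρ_k = kρ / (1 + (k−1)ρ) = 6·0.46 / (1 + 5·0.46) = 2.760 / 3.300 = 0.836.

0.836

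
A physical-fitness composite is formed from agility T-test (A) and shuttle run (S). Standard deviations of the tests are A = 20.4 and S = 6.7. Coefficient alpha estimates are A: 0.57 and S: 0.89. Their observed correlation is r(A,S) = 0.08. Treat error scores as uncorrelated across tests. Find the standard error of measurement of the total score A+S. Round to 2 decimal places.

13.56

Var(total) = 461.05 + 21.8688 = 482.919.
True-score variance = 277.163 + 21.8688 = 299.032, so reliability = 0.6192.
Error variance = 482.919 − 299.032 = 183.887; SEM = √183.887 = 13.56.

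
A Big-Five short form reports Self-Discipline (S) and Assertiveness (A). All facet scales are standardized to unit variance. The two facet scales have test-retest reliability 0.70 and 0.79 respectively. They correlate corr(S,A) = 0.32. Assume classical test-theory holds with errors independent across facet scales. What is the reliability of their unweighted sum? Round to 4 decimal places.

0.8068

Var(S+A) = 2 + 2·[0.32] = 2 + 0.64 = 2.64.
Under uncorrelated errors the observed covariances equal the true-score covariances, so only the own-variance terms attenuate.
True-score variance = [0.70 + 0.79] + 0.64 = 1.49 + 0.64 = 2.13.
Reliability = 2.13 / 2.64 = 0.8068.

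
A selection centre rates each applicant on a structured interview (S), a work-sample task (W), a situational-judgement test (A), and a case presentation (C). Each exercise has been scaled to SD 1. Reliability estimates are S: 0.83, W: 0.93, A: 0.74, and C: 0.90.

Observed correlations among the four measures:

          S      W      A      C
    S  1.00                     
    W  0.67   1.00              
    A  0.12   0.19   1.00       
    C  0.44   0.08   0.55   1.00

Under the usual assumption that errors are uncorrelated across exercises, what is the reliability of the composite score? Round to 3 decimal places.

Var(S+W+A+C) = 4 + 2·[0.67 + 0.12 + 0.44 + 0.19 + 0.08 + 0.55] = 4 + 4.1 = 8.1.
Because errors are independent across components, Cov(Tᵢ,Tⱼ) = Cov(Xᵢ,Xⱼ); the off-diagonal part of the true-score variance is the same as above.
True-score variance = [0.83 + 0.93 + 0.74 + 0.90] + 4.1 = 3.4 + 4.1 = 7.5.
Reliability = 7.5 / 8.1 = 0.926.

0.926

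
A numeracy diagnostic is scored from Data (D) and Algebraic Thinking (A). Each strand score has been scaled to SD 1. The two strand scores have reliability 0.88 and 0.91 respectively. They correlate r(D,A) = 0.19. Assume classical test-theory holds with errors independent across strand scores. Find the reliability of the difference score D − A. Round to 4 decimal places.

Var(D−A) = 1 + 1 − 2·0.19 = 2 − 0.38 = 1.62.
With uncorrelated errors the cross-covariances are all true-score covariance, so they carry over unchanged; only the diagonal terms shrink to ρᵢσᵢ².
True-score variance = [0.88 + 0.91] − 0.38 = 1.79 − 0.38 = 1.41.
Reliability = 1.41 / 1.62 = 0.8704.

0.8704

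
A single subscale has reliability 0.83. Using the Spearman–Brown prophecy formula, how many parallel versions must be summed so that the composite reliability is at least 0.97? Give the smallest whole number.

k ≥ ρ*(1−ρ₁)/(ρ₁(1−ρ*)) = 0.97·0.17 / (0.83·0.03) = 6.622.
Smallest integer k = 7.

7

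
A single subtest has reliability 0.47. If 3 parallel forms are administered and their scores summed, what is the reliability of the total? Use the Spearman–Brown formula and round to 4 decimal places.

0.7268

ρ_k = kρ / (1 + (k−1)ρ) = 3·0.47 / (1 + 2·0.47) = 1.410 / 1.940 = 0.7268.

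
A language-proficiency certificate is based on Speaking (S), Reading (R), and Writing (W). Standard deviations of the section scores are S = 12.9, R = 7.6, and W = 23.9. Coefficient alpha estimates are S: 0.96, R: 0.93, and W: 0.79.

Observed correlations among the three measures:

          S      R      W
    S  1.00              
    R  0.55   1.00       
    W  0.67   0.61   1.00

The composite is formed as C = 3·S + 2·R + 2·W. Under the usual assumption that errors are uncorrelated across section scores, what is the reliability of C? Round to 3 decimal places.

0.931

Var(C) = 3²·12.9² + 2²·7.6² + 2²·23.9² + 2·[6·12.9·7.6·0.55 + 6·12.9·23.9·0.67 + 4·7.6·23.9·0.61] = 4013.57 + 4012.28 = 8025.85.
Under uncorrelated errors the observed covariances equal the true-score covariances, so only the own-variance terms attenuate.
True-score variance = [3²·12.9²·0.96 + 2²·7.6²·0.93 + 2²·23.9²·0.79] + 4012.28 = 3457.67 + 4012.28 = 7469.95.
Reliability = 7469.95 / 8025.85 = 0.931.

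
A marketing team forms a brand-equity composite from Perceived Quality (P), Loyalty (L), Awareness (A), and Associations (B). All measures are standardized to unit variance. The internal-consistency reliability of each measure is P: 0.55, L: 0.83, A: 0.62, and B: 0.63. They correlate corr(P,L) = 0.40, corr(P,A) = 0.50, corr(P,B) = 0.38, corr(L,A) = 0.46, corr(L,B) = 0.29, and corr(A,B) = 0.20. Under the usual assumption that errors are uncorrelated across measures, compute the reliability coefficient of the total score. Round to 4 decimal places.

0.8381

Var(P+L+A+B) = 4 + 2·[0.40 + 0.50 + 0.38 + 0.46 + 0.29 + 0.20] = 4 + 4.46 = 8.46.
With uncorrelated errors the cross-covariances are all true-score covariance, so they carry over unchanged; only the diagonal terms shrink to ρᵢσᵢ².
True-score variance = [0.55 + 0.83 + 0.62 + 0.63] + 4.46 = 2.63 + 4.46 = 7.09.
Reliability = 7.09 / 8.46 = 0.8381.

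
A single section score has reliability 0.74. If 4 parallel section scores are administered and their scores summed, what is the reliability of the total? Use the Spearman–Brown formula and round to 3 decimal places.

0.919

ρ_k = kρ / (1 + (k−1)ρ) = 4·0.74 / (1 + 3·0.74) = 2.960 / 3.220 = 0.919.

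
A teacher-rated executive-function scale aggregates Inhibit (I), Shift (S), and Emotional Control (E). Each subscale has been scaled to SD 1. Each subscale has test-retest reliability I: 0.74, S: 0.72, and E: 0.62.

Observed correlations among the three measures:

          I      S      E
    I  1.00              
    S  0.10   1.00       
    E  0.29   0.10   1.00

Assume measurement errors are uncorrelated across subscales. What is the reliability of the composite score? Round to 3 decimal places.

Var(I+S+E) = 3 + 2·[0.10 + 0.29 + 0.10] = 3 + 0.98 = 3.98.
With uncorrelated errors the cross-covariances are all true-score covariance, so they carry over unchanged; only the diagonal terms shrink to ρᵢσᵢ².
True-score variance = [0.74 + 0.72 + 0.62] + 0.98 = 2.08 + 0.98 = 3.06.
Reliability = 3.06 / 3.98 = 0.769.

0.769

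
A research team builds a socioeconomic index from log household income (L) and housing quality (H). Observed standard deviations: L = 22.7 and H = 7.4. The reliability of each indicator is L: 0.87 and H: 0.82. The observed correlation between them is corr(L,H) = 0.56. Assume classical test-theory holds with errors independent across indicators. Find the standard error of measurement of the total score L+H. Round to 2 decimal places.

Var(total) = 570.05 + 188.138 = 758.188.
True-score variance = 493.205 + 188.138 = 681.343, so reliability = 0.8986.
Error variance = 758.188 − 681.343 = 76.8445; SEM = √76.8445 = 8.77.

8.77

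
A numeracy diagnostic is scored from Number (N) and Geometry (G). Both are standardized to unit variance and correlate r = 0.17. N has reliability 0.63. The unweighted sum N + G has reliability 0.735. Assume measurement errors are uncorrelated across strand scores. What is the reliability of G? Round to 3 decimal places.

Var(N+G) = 2 + 2·0.17 = 2.340.
True-score variance = ρ_N + ρ_G + 2·0.17, so 0.735 = (0.63 + ρ_G + 0.34) / 2.340.
ρ_G = 0.735·2.340 − 0.63 − 0.34 = 0.750.

0.750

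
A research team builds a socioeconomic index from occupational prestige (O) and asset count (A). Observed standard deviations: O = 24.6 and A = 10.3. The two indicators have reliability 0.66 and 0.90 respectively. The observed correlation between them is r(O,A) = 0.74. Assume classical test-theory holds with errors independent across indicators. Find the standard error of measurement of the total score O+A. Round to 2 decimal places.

14.71

Var(total) = 711.25 + 375.002 = 1086.25.
True-score variance = 494.887 + 375.002 = 869.889, so reliability = 0.8008.
Error variance = 1086.25 − 869.889 = 216.363; SEM = √216.363 = 14.71.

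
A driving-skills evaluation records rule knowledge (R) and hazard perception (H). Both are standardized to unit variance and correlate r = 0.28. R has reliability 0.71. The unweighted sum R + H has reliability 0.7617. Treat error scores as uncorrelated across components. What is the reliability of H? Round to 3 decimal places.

0.680

Var(R+H) = 2 + 2·0.28 = 2.560.
True-score variance = ρ_R + ρ_H + 2·0.28, so 0.7617 = (0.71 + ρ_H + 0.56) / 2.560.
ρ_H = 0.7617·2.560 − 0.71 − 0.56 = 0.680.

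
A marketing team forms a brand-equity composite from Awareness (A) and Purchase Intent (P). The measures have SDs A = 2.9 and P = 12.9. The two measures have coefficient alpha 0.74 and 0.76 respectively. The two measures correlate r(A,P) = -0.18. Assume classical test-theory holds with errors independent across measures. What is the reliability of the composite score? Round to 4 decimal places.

0.7389

Var(A+P) = 2.9² + 12.9² + 2·[2.9·12.9·(-0.18)] = 174.82 − 13.4676 = 161.352.
With uncorrelated errors the cross-covariances are all true-score covariance, so they carry over unchanged; only the diagonal terms shrink to ρᵢσᵢ².
True-score variance = [2.9²·0.74 + 12.9²·0.76] − 13.4676 = 132.695 − 13.4676 = 119.227.
Reliability = 119.227 / 161.352 = 0.7389.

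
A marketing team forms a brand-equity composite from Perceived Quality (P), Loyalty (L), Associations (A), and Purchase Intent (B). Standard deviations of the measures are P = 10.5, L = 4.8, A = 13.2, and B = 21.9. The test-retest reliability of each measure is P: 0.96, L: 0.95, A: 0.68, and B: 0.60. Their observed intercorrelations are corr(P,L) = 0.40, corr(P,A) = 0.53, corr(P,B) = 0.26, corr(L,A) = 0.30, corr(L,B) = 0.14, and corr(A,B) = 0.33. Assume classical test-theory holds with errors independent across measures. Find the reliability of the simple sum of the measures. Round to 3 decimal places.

0.813

Var(P+L+A+B) = 10.5² + 4.8² + 13.2² + 21.9² + 2·[10.5·4.8·0.40 + 10.5·13.2·0.53 + 10.5·21.9·0.26 + 4.8·13.2·0.30 + 4.8·21.9·0.14 + 13.2·21.9·0.33] = 787.14 + 565.052 = 1352.19.
With uncorrelated errors the cross-covariances are all true-score covariance, so they carry over unchanged; only the diagonal terms shrink to ρᵢσᵢ².
True-score variance = [10.5²·0.96 + 4.8²·0.95 + 13.2²·0.68 + 21.9²·0.60] + 565.052 = 533.977 + 565.052 = 1099.03.
Reliability = 1099.03 / 1352.19 = 0.813.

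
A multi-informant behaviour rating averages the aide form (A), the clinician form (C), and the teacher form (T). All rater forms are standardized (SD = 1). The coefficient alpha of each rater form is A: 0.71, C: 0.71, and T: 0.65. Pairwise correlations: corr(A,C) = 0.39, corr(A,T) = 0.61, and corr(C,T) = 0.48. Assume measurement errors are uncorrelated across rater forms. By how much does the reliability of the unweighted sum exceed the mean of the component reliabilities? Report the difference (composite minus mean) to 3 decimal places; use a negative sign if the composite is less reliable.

Var(sum) = 3 + 2.96 = 5.96; true-score variance = 2.07 + 2.96 = 5.03; composite reliability = 0.8440.
Mean component reliability = 0.6900.
Difference = 0.8440 − 0.6900 = 0.154.

0.154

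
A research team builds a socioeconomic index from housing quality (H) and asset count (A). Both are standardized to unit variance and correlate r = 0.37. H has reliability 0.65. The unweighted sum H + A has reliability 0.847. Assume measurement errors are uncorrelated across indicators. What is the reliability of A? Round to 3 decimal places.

Var(H+A) = 2 + 2·0.37 = 2.740.
True-score variance = ρ_H + ρ_A + 2·0.37, so 0.847 = (0.65 + ρ_A + 0.74) / 2.740.
ρ_A = 0.847·2.740 − 0.65 − 0.74 = 0.931.

0.931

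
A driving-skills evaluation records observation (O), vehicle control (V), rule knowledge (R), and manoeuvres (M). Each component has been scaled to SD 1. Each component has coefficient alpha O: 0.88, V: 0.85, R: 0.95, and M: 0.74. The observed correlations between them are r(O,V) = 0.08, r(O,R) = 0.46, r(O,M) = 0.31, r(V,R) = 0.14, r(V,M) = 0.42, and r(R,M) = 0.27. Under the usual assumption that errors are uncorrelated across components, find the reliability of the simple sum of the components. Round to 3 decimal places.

0.921

Var(O+V+R+M) = 4 + 2·[0.08 + 0.46 + 0.31 + 0.14 + 0.42 + 0.27] = 4 + 3.36 = 7.36.
Because errors are independent across components, Cov(Tᵢ,Tⱼ) = Cov(Xᵢ,Xⱼ); the off-diagonal part of the true-score variance is the same as above.
True-score variance = [0.88 + 0.85 + 0.95 + 0.74] + 3.36 = 3.42 + 3.36 = 6.78.
Reliability = 6.78 / 7.36 = 0.921.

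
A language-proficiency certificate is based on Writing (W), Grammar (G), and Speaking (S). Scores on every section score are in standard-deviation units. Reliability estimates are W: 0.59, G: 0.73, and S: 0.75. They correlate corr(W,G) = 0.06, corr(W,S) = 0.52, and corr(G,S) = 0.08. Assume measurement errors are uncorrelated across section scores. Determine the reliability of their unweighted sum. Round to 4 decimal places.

0.7847

Var(W+G+S) = 3 + 2·[0.06 + 0.52 + 0.08] = 3 + 1.32 = 4.32.
Because errors are independent across components, Cov(Tᵢ,Tⱼ) = Cov(Xᵢ,Xⱼ); the off-diagonal part of the true-score variance is the same as above.
True-score variance = [0.59 + 0.73 + 0.75] + 1.32 = 2.07 + 1.32 = 3.39.
Reliability = 3.39 / 4.32 = 0.7847.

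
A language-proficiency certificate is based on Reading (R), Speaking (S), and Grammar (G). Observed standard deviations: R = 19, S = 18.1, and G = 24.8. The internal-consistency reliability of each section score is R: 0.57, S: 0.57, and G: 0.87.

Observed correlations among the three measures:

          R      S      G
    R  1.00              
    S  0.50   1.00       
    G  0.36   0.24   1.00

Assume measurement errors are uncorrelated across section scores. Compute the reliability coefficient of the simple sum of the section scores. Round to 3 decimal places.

Var(R+S+G) = 19² + 18.1² + 24.8² + 2·[19·18.1·0.50 + 19·24.8·0.36 + 18.1·24.8·0.24] = 1303.65 + 898.626 = 2202.28.
With uncorrelated errors the cross-covariances are all true-score covariance, so they carry over unchanged; only the diagonal terms shrink to ρᵢσᵢ².
True-score variance = [19²·0.57 + 18.1²·0.57 + 24.8²·0.87] + 898.626 = 927.593 + 898.626 = 1826.22.
Reliability = 1826.22 / 2202.28 = 0.829.

0.829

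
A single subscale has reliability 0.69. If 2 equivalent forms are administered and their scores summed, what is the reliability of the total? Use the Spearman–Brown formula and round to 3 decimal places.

0.817

ρ_k = kρ / (1 + (k−1)ρ) = 2·0.69 / (1 + 1·0.69) = 1.380 / 1.690 = 0.817.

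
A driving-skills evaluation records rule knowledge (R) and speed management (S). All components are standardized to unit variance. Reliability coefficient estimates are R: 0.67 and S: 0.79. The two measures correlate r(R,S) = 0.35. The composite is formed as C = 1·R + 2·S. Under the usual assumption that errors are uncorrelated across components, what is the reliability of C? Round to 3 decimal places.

0.817

Var(C) = 1 + 2² + 2·[2·0.35] = 5 + 1.4 = 6.4.
Under uncorrelated errors the observed covariances equal the true-score covariances, so only the own-variance terms attenuate.
True-score variance = [0.67 + 2²·0.79] + 1.4 = 3.83 + 1.4 = 5.23.
Reliability = 5.23 / 6.4 = 0.817.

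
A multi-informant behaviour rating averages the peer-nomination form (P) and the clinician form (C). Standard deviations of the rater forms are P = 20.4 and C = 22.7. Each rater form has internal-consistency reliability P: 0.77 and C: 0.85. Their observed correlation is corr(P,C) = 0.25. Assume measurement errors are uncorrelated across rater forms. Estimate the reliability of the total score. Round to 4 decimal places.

Var(P+C) = 20.4² + 22.7² + 2·[20.4·22.7·0.25] = 931.45 + 231.54 = 1162.99.
Under uncorrelated errors the observed covariances equal the true-score covariances, so only the own-variance terms attenuate.
True-score variance = [20.4²·0.77 + 22.7²·0.85] + 231.54 = 758.44 + 231.54 = 989.98.
Reliability = 989.98 / 1162.99 = 0.8512.

0.8512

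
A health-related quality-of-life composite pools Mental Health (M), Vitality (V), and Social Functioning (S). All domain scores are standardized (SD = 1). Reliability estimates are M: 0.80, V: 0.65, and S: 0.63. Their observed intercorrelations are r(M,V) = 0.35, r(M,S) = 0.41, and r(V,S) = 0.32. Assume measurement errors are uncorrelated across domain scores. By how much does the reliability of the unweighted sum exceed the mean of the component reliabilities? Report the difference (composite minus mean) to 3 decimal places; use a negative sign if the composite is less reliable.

0.128

Var(sum) = 3 + 2.16 = 5.16; true-score variance = 2.08 + 2.16 = 4.24; composite reliability = 0.8217.
Mean component reliability = 0.6933.
Difference = 0.8217 − 0.6933 = 0.128.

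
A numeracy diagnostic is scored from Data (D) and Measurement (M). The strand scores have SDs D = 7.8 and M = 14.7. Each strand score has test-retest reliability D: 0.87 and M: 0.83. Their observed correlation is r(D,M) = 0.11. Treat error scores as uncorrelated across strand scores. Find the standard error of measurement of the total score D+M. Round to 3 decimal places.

Var(total) = 276.93 + 25.2252 = 302.155.
True-score variance = 232.285 + 25.2252 = 257.511, so reliability = 0.8522.
Error variance = 302.155 − 257.511 = 44.6445; SEM = √44.6445 = 6.682.

6.682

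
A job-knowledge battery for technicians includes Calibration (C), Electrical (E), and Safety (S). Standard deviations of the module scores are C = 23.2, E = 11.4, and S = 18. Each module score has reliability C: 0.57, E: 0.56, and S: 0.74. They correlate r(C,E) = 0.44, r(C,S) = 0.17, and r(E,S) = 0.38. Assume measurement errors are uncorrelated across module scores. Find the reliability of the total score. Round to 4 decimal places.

0.7552

Var(C+E+S) = 23.2² + 11.4² + 18² + 2·[23.2·11.4·0.44 + 23.2·18·0.17 + 11.4·18·0.38] = 992.2 + 530.678 = 1522.88.
Because errors are independent across components, Cov(Tᵢ,Tⱼ) = Cov(Xᵢ,Xⱼ); the off-diagonal part of the true-score variance is the same as above.
True-score variance = [23.2²·0.57 + 11.4²·0.56 + 18²·0.74] + 530.678 = 619.334 + 530.678 = 1150.01.
Reliability = 1150.01 / 1522.88 = 0.7552.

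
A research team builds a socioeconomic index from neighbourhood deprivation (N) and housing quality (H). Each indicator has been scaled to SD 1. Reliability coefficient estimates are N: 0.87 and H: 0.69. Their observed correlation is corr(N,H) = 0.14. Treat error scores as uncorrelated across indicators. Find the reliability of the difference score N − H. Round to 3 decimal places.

0.744

Var(N−H) = 1 + 1 − 2·0.14 = 2 − 0.28 = 1.72.
With uncorrelated errors the cross-covariances are all true-score covariance, so they carry over unchanged; only the diagonal terms shrink to ρᵢσᵢ².
True-score variance = [0.87 + 0.69] − 0.28 = 1.56 − 0.28 = 1.28.
Reliability = 1.28 / 1.72 = 0.744.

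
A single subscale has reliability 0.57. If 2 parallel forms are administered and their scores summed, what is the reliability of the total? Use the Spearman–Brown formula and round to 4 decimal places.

0.7261

ρ_k = kρ / (1 + (k−1)ρ) = 2·0.57 / (1 + 1·0.57) = 1.140 / 1.570 = 0.7261.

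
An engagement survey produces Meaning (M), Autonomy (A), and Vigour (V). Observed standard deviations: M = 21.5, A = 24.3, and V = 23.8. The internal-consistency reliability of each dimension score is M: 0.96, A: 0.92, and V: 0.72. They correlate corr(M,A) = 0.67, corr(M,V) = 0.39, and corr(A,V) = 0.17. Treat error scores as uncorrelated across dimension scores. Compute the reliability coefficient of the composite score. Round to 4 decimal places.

Var(M+A+V) = 21.5² + 24.3² + 23.8² + 2·[21.5·24.3·0.67 + 21.5·23.8·0.39 + 24.3·23.8·0.17] = 1619.18 + 1295.84 = 2915.02.
Because errors are independent across components, Cov(Tᵢ,Tⱼ) = Cov(Xᵢ,Xⱼ); the off-diagonal part of the true-score variance is the same as above.
True-score variance = [21.5²·0.96 + 24.3²·0.92 + 23.8²·0.72] + 1295.84 = 1394.85 + 1295.84 = 2690.69.
Reliability = 2690.69 / 2915.02 = 0.9230.

0.9230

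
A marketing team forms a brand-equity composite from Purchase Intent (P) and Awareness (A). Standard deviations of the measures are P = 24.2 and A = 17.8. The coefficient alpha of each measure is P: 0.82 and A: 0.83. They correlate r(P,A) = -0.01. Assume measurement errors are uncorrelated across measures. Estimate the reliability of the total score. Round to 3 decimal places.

0.822

Var(P+A) = 24.2² + 17.8² + 2·[24.2·17.8·(-0.01)] = 902.48 − 8.6152 = 893.865.
Because errors are independent across components, Cov(Tᵢ,Tⱼ) = Cov(Xᵢ,Xⱼ); the off-diagonal part of the true-score variance is the same as above.
True-score variance = [24.2²·0.82 + 17.8²·0.83] − 8.6152 = 743.202 − 8.6152 = 734.587.
Reliability = 734.587 / 893.865 = 0.822.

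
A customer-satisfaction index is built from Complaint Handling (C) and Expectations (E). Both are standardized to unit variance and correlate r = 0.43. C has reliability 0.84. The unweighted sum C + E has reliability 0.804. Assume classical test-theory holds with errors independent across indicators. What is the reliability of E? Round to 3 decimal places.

Var(C+E) = 2 + 2·0.43 = 2.860.
True-score variance = ρ_C + ρ_E + 2·0.43, so 0.804 = (0.84 + ρ_E + 0.86) / 2.860.
ρ_E = 0.804·2.860 − 0.84 − 0.86 = 0.599.

0.599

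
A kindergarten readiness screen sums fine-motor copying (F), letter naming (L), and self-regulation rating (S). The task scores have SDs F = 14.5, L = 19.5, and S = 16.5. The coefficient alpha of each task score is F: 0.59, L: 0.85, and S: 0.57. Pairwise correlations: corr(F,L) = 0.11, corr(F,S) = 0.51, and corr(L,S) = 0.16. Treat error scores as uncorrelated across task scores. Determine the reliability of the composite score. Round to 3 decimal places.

0.795

Var(F+L+S) = 14.5² + 19.5² + 16.5² + 2·[14.5·19.5·0.11 + 14.5·16.5·0.51 + 19.5·16.5·0.16] = 862.75 + 409.2 = 1271.95.
Under uncorrelated errors the observed covariances equal the true-score covariances, so only the own-variance terms attenuate.
True-score variance = [14.5²·0.59 + 19.5²·0.85 + 16.5²·0.57] + 409.2 = 602.442 + 409.2 = 1011.64.
Reliability = 1011.64 / 1271.95 = 0.795.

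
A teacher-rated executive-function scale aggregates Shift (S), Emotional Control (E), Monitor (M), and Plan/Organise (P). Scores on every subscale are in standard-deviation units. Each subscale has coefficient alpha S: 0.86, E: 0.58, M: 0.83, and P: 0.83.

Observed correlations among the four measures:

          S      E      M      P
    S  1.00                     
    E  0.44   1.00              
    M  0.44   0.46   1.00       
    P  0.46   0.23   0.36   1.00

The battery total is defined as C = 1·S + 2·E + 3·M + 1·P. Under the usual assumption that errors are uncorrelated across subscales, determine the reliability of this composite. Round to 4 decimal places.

Var(C) = 1 + 2² + 3² + 1 + 2·[2·0.44 + 3·0.44 + 0.46 + 6·0.46 + 2·0.23 + 3·0.36] = 15 + 13.92 = 28.92.
Under uncorrelated errors the observed covariances equal the true-score covariances, so only the own-variance terms attenuate.
True-score variance = [0.86 + 2²·0.58 + 3²·0.83 + 0.83] + 13.92 = 11.48 + 13.92 = 25.4.
Reliability = 25.4 / 28.92 = 0.8783.

0.8783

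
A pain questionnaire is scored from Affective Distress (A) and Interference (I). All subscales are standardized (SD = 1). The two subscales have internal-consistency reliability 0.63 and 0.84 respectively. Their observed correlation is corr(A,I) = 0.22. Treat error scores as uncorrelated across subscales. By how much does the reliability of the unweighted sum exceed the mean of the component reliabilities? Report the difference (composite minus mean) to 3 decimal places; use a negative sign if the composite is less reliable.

Var(sum) = 2 + 0.44 = 2.44; true-score variance = 1.47 + 0.44 = 1.91; composite reliability = 0.7828.
Mean component reliability = 0.7350.
Difference = 0.7828 − 0.7350 = 0.048.

0.048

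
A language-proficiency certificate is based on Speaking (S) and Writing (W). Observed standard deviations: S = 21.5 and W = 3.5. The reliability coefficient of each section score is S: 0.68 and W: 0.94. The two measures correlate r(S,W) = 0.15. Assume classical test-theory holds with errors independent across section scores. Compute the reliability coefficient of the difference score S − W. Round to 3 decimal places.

Var(S−W) = 21.5² + 3.5² − 2·21.5·3.5·0.15 = 474.5 − 22.575 = 451.925.
Because errors are independent across components, Cov(Tᵢ,Tⱼ) = Cov(Xᵢ,Xⱼ); the off-diagonal part of the true-score variance is the same as above.
True-score variance = [21.5²·0.68 + 3.5²·0.94] − 22.575 = 325.845 − 22.575 = 303.27.
Reliability = 303.27 / 451.925 = 0.671.

0.671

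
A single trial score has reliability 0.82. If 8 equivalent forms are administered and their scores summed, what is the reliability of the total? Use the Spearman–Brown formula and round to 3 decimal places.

ρ_k = kρ / (1 + (k−1)ρ) = 8·0.82 / (1 + 7·0.82) = 6.560 / 6.740 = 0.973.

0.973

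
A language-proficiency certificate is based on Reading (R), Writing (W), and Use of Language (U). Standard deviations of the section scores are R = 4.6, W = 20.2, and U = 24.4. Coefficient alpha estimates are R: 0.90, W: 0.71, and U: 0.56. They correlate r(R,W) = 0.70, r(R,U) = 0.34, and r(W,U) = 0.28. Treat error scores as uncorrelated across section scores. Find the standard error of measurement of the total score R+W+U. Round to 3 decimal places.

19.555

Var(total) = 1024.56 + 482.424 = 1506.98.
True-score variance = 642.154 + 482.424 = 1124.58, so reliability = 0.7462.
Error variance = 1506.98 − 1124.58 = 382.406; SEM = √382.406 = 19.555.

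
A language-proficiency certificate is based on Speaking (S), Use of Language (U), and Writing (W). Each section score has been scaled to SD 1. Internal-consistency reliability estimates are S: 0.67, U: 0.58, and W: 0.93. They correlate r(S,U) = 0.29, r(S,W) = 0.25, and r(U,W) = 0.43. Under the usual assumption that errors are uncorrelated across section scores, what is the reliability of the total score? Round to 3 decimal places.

Var(S+U+W) = 3 + 2·[0.29 + 0.25 + 0.43] = 3 + 1.94 = 4.94.
Because errors are independent across components, Cov(Tᵢ,Tⱼ) = Cov(Xᵢ,Xⱼ); the off-diagonal part of the true-score variance is the same as above.
True-score variance = [0.67 + 0.58 + 0.93] + 1.94 = 2.18 + 1.94 = 4.12.
Reliability = 4.12 / 4.94 = 0.834.

0.834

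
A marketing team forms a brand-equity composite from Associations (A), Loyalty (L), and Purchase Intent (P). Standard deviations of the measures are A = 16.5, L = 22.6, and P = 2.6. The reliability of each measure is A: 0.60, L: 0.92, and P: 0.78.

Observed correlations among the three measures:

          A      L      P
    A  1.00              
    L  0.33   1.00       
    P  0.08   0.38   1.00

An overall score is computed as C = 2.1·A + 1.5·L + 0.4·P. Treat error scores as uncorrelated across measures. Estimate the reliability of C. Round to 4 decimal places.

0.8188

Var(C) = 2.1²·16.5² + 1.5²·22.6² + 0.4²·2.6² + 2·[3.15·16.5·22.6·0.33 + 0.84·16.5·2.6·0.08 + 0.6·22.6·2.6·0.38] = 2350.91 + 807.819 = 3158.73.
Under uncorrelated errors the observed covariances equal the true-score covariances, so only the own-variance terms attenuate.
True-score variance = [2.1²·16.5²·0.60 + 1.5²·22.6²·0.92 + 0.4²·2.6²·0.78] + 807.819 = 1778.49 + 807.819 = 2586.31.
Reliability = 2586.31 / 3158.73 = 0.8188.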